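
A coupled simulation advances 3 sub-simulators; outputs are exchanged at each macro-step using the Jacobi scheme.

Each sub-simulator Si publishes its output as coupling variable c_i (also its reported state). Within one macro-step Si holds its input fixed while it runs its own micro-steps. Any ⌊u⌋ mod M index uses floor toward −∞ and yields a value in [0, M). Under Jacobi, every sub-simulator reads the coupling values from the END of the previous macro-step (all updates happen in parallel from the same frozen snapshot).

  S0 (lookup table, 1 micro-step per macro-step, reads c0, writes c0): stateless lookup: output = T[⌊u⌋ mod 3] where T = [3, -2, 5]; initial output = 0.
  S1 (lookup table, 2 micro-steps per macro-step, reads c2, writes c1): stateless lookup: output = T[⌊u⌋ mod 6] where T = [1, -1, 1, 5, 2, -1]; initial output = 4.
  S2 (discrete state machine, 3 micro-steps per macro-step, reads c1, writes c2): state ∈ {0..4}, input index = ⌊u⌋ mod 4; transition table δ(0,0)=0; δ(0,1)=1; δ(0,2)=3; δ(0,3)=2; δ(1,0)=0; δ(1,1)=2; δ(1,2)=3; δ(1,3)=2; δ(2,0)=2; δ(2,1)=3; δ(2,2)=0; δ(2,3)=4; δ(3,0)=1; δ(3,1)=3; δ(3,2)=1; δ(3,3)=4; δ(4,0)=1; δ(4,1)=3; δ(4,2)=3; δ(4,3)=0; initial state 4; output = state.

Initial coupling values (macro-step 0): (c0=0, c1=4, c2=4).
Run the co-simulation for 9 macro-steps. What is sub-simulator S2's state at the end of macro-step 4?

macro 1: S0 reads c0=0 → after 1×micro: 3; S1 reads c2=4 → after 2×micro: 2; S2 reads c1=4 → after 3×micro: 0 ⇒ (c0=3, c1=2, c2=0)
macro 2: S0 reads c0=3 → after 1×micro: 3; S1 reads c2=0 → after 2×micro: 1; S2 reads c1=2 → after 3×micro: 3 ⇒ (c0=3, c1=1, c2=3)
macro 3: S0 reads c0=3 → after 1×micro: 3; S1 reads c2=3 → after 2×micro: 5; S2 reads c1=1 → after 3×micro: 3 ⇒ (c0=3, c1=5, c2=3)
macro 4: S0 reads c0=3 → after 1×micro: 3; S1 reads c2=3 → after 2×micro: 5; S2 reads c1=5 → after 3×micro: 3 ⇒ (c0=3, c1=5, c2=3)
macro 5: S0 reads c0=3 → after 1×micro: 3; S1 reads c2=3 → after 2×micro: 5; S2 reads c1=5 → after 3×micro: 3 ⇒ (c0=3, c1=5, c2=3)
macro 6: S0 reads c0=3 → after 1×micro: 3; S1 reads c2=3 → after 2×micro: 5; S2 reads c1=5 → after 3×micro: 3 ⇒ (c0=3, c1=5, c2=3)
macro 7: S0 reads c0=3 → after 1×micro: 3; S1 reads c2=3 → after 2×micro: 5; S2 reads c1=5 → after 3×micro: 3 ⇒ (c0=3, c1=5, c2=3)
macro 8: S0 reads c0=3 → after 1×micro: 3; S1 reads c2=3 → after 2×micro: 5; S2 reads c1=5 → after 3×micro: 3 ⇒ (c0=3, c1=5, c2=3)
macro 9: S0 reads c0=3 → after 1×micro: 3; S1 reads c2=3 → after 2×micro: 5; S2 reads c1=5 → after 3×micro: 3 ⇒ (c0=3, c1=5, c2=3)

S2 state at macro-step 4 = 3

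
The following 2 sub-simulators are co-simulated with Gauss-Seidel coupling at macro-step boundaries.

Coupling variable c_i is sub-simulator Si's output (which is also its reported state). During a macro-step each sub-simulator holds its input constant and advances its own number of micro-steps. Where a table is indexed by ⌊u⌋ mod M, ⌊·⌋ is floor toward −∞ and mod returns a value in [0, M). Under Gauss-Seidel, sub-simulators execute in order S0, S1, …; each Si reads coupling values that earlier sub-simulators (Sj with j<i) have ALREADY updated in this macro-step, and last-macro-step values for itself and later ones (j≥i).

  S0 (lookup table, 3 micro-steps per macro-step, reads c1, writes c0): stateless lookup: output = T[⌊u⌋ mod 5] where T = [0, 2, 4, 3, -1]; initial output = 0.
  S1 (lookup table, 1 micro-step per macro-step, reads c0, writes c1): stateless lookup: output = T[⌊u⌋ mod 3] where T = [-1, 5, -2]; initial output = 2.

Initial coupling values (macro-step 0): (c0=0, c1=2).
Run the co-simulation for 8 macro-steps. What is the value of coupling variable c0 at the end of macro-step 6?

macro 1: S0 reads c1=2 → after 3×micro: 4; S1 reads c0=4 → after 1×micro: 5 ⇒ (c0=4, c1=5)
macro 2: S0 reads c1=5 → after 3×micro: 0; S1 reads c0=0 → after 1×micro: -1 ⇒ (c0=0, c1=-1)
macro 3: S0 reads c1=-1 → after 3×micro: -1; S1 reads c0=-1 → after 1×micro: -2 ⇒ (c0=-1, c1=-2)
macro 4: S0 reads c1=-2 → after 3×micro: 3; S1 reads c0=3 → after 1×micro: -1 ⇒ (c0=3, c1=-1)
macro 5: S0 reads c1=-1 → after 3×micro: -1; S1 reads c0=-1 → after 1×micro: -2 ⇒ (c0=-1, c1=-2)
macro 6: S0 reads c1=-2 → after 3×micro: 3; S1 reads c0=3 → after 1×micro: -1 ⇒ (c0=3, c1=-1)
macro 7: S0 reads c1=-1 → after 3×micro: -1; S1 reads c0=-1 → after 1×micro: -2 ⇒ (c0=-1, c1=-2)
macro 8: S0 reads c1=-2 → after 3×micro: 3; S1 reads c0=3 → after 1×micro: -1 ⇒ (c0=3, c1=-1)

c0 at macro-step 6 = 3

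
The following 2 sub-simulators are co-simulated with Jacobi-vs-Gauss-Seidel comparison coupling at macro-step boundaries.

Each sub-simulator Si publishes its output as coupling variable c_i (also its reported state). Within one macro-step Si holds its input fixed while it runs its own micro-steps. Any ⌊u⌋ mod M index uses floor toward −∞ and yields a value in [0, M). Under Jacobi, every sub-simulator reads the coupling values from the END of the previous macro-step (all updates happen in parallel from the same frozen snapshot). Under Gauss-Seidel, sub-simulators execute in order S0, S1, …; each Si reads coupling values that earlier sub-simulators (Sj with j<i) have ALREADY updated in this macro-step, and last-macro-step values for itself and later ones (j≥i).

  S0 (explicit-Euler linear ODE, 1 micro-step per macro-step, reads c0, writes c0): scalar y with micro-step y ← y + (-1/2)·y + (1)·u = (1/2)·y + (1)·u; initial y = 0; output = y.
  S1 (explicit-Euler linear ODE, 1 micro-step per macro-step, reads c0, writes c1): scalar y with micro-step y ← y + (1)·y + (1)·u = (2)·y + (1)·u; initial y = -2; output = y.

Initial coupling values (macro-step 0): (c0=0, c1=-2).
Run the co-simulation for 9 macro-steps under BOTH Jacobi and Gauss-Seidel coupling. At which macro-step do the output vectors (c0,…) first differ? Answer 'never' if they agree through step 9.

first divergence at macro-step: never

[Jacobi] macro 1: S0 reads c0=0 → after 1×micro: 0; S1 reads c0=0 → after 1×micro: -4 ⇒ (c0=0, c1=-4)
[Jacobi] macro 2: S0 reads c0=0 → after 1×micro: 0; S1 reads c0=0 → after 1×micro: -8 ⇒ (c0=0, c1=-8)
[Jacobi] macro 3: S0 reads c0=0 → after 1×micro: 0; S1 reads c0=0 → after 1×micro: -16 ⇒ (c0=0, c1=-16)
[Jacobi] macro 4: S0 reads c0=0 → after 1×micro: 0; S1 reads c0=0 → after 1×micro: -32 ⇒ (c0=0, c1=-32)
[Jacobi] macro 5: S0 reads c0=0 → after 1×micro: 0; S1 reads c0=0 → after 1×micro: -64 ⇒ (c0=0, c1=-64)
[Jacobi] macro 6: S0 reads c0=0 → after 1×micro: 0; S1 reads c0=0 → after 1×micro: -128 ⇒ (c0=0, c1=-128)
[Jacobi] macro 7: S0 reads c0=0 → after 1×micro: 0; S1 reads c0=0 → after 1×micro: -256 ⇒ (c0=0, c1=-256)
[Jacobi] macro 8: S0 reads c0=0 → after 1×micro: 0; S1 reads c0=0 → after 1×micro: -512 ⇒ (c0=0, c1=-512)
[Jacobi] macro 9: S0 reads c0=0 → after 1×micro: 0; S1 reads c0=0 → after 1×micro: -1024 ⇒ (c0=0, c1=-1024)
[Gauss-Seidel] macro 1: S0 reads c0=0 → after 1×micro: 0; S1 reads c0=0 → after 1×micro: -4 ⇒ (c0=0, c1=-4)
[Gauss-Seidel] macro 2: S0 reads c0=0 → after 1×micro: 0; S1 reads c0=0 → after 1×micro: -8 ⇒ (c0=0, c1=-8)
[Gauss-Seidel] macro 3: S0 reads c0=0 → after 1×micro: 0; S1 reads c0=0 → after 1×micro: -16 ⇒ (c0=0, c1=-16)
[Gauss-Seidel] macro 4: S0 reads c0=0 → after 1×micro: 0; S1 reads c0=0 → after 1×micro: -32 ⇒ (c0=0, c1=-32)
[Gauss-Seidel] macro 5: S0 reads c0=0 → after 1×micro: 0; S1 reads c0=0 → after 1×micro: -64 ⇒ (c0=0, c1=-64)
[Gauss-Seidel] macro 6: S0 reads c0=0 → after 1×micro: 0; S1 reads c0=0 → after 1×micro: -128 ⇒ (c0=0, c1=-128)
[Gauss-Seidel] macro 7: S0 reads c0=0 → after 1×micro: 0; S1 reads c0=0 → after 1×micro: -256 ⇒ (c0=0, c1=-256)
[Gauss-Seidel] macro 8: S0 reads c0=0 → after 1×micro: 0; S1 reads c0=0 → after 1×micro: -512 ⇒ (c0=0, c1=-512)
[Gauss-Seidel] macro 9: S0 reads c0=0 → after 1×micro: 0; S1 reads c0=0 → after 1×micro: -1024 ⇒ (c0=0, c1=-1024)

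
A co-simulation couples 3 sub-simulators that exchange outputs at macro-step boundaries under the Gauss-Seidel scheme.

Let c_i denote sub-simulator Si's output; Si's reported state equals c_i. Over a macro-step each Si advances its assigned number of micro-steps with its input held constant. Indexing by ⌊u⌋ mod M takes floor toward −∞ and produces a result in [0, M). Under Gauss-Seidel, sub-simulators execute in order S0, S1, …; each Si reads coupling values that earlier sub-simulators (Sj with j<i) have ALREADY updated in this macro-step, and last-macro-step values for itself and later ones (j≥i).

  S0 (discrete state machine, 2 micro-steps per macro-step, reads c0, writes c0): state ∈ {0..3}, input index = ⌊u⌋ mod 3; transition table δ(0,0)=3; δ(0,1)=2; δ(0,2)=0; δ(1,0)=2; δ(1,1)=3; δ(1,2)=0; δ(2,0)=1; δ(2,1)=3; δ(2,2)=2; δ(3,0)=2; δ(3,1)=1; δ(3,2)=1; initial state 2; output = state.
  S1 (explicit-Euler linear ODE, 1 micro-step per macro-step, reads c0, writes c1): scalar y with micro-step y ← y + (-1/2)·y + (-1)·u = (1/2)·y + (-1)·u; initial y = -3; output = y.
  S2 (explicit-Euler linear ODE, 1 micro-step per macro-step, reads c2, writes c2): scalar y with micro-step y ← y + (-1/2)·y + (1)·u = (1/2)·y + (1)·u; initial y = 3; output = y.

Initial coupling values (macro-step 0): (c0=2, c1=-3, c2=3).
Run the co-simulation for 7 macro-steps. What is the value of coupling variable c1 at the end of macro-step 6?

macro 1: S0 reads c0=2 → after 2×micro: 2; S1 reads c0=2 → after 1×micro: -7/2; S2 reads c2=3 → after 1×micro: 9/2 ⇒ (c0=2, c1=-7/2, c2=9/2)
macro 2: S0 reads c0=2 → after 2×micro: 2; S1 reads c0=2 → after 1×micro: -15/4; S2 reads c2=9/2 → after 1×micro: 27/4 ⇒ (c0=2, c1=-15/4, c2=27/4)
macro 3: S0 reads c0=2 → after 2×micro: 2; S1 reads c0=2 → after 1×micro: -31/8; S2 reads c2=27/4 → after 1×micro: 81/8 ⇒ (c0=2, c1=-31/8, c2=81/8)
macro 4: S0 reads c0=2 → after 2×micro: 2; S1 reads c0=2 → after 1×micro: -63/16; S2 reads c2=81/8 → after 1×micro: 243/16 ⇒ (c0=2, c1=-63/16, c2=243/16)
macro 5: S0 reads c0=2 → after 2×micro: 2; S1 reads c0=2 → after 1×micro: -127/32; S2 reads c2=243/16 → after 1×micro: 729/32 ⇒ (c0=2, c1=-127/32, c2=729/32)
macro 6: S0 reads c0=2 → after 2×micro: 2; S1 reads c0=2 → after 1×micro: -255/64; S2 reads c2=729/32 → after 1×micro: 2187/64 ⇒ (c0=2, c1=-255/64, c2=2187/64)
macro 7: S0 reads c0=2 → after 2×micro: 2; S1 reads c0=2 → after 1×micro: -511/128; S2 reads c2=2187/64 → after 1×micro: 6561/128 ⇒ (c0=2, c1=-511/128, c2=6561/128)

c1 at macro-step 6 = -255/64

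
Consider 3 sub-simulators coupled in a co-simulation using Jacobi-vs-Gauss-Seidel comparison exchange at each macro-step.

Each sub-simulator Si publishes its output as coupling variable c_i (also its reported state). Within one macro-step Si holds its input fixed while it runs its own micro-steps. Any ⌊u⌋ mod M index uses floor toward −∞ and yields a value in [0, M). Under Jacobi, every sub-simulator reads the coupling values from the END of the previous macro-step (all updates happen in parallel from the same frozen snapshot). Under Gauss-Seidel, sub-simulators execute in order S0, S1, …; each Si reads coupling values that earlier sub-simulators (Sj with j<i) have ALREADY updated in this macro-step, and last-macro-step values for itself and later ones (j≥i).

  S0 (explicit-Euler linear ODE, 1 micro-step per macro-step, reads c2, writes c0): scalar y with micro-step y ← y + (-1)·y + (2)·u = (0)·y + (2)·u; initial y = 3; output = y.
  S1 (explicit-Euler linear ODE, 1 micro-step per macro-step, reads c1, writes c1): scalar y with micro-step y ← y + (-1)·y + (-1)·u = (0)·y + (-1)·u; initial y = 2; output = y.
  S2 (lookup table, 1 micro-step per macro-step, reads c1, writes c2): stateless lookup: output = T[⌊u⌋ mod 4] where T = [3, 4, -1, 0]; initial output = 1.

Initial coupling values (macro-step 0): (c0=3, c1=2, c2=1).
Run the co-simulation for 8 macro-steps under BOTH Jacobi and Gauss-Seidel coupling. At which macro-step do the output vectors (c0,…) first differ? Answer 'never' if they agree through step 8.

first divergence at macro-step: never

[Jacobi] macro 1: S0 reads c2=1 → after 1×micro: 2; S1 reads c1=2 → after 1×micro: -2; S2 reads c1=2 → after 1×micro: -1 ⇒ (c0=2, c1=-2, c2=-1)
[Jacobi] macro 2: S0 reads c2=-1 → after 1×micro: -2; S1 reads c1=-2 → after 1×micro: 2; S2 reads c1=-2 → after 1×micro: -1 ⇒ (c0=-2, c1=2, c2=-1)
[Jacobi] macro 3: S0 reads c2=-1 → after 1×micro: -2; S1 reads c1=2 → after 1×micro: -2; S2 reads c1=2 → after 1×micro: -1 ⇒ (c0=-2, c1=-2, c2=-1)
[Jacobi] macro 4: S0 reads c2=-1 → after 1×micro: -2; S1 reads c1=-2 → after 1×micro: 2; S2 reads c1=-2 → after 1×micro: -1 ⇒ (c0=-2, c1=2, c2=-1)
[Jacobi] macro 5: S0 reads c2=-1 → after 1×micro: -2; S1 reads c1=2 → after 1×micro: -2; S2 reads c1=2 → after 1×micro: -1 ⇒ (c0=-2, c1=-2, c2=-1)
[Jacobi] macro 6: S0 reads c2=-1 → after 1×micro: -2; S1 reads c1=-2 → after 1×micro: 2; S2 reads c1=-2 → after 1×micro: -1 ⇒ (c0=-2, c1=2, c2=-1)
[Jacobi] macro 7: S0 reads c2=-1 → after 1×micro: -2; S1 reads c1=2 → after 1×micro: -2; S2 reads c1=2 → after 1×micro: -1 ⇒ (c0=-2, c1=-2, c2=-1)
[Jacobi] macro 8: S0 reads c2=-1 → after 1×micro: -2; S1 reads c1=-2 → after 1×micro: 2; S2 reads c1=-2 → after 1×micro: -1 ⇒ (c0=-2, c1=2, c2=-1)
[Gauss-Seidel] macro 1: S0 reads c2=1 → after 1×micro: 2; S1 reads c1=2 → after 1×micro: -2; S2 reads c1=-2 → after 1×micro: -1 ⇒ (c0=2, c1=-2, c2=-1)
[Gauss-Seidel] macro 2: S0 reads c2=-1 → after 1×micro: -2; S1 reads c1=-2 → after 1×micro: 2; S2 reads c1=2 → after 1×micro: -1 ⇒ (c0=-2, c1=2, c2=-1)
[Gauss-Seidel] macro 3: S0 reads c2=-1 → after 1×micro: -2; S1 reads c1=2 → after 1×micro: -2; S2 reads c1=-2 → after 1×micro: -1 ⇒ (c0=-2, c1=-2, c2=-1)
[Gauss-Seidel] macro 4: S0 reads c2=-1 → after 1×micro: -2; S1 reads c1=-2 → after 1×micro: 2; S2 reads c1=2 → after 1×micro: -1 ⇒ (c0=-2, c1=2, c2=-1)
[Gauss-Seidel] macro 5: S0 reads c2=-1 → after 1×micro: -2; S1 reads c1=2 → after 1×micro: -2; S2 reads c1=-2 → after 1×micro: -1 ⇒ (c0=-2, c1=-2, c2=-1)
[Gauss-Seidel] macro 6: S0 reads c2=-1 → after 1×micro: -2; S1 reads c1=-2 → after 1×micro: 2; S2 reads c1=2 → after 1×micro: -1 ⇒ (c0=-2, c1=2, c2=-1)
[Gauss-Seidel] macro 7: S0 reads c2=-1 → after 1×micro: -2; S1 reads c1=2 → after 1×micro: -2; S2 reads c1=-2 → after 1×micro: -1 ⇒ (c0=-2, c1=-2, c2=-1)
[Gauss-Seidel] macro 8: S0 reads c2=-1 → after 1×micro: -2; S1 reads c1=-2 → after 1×micro: 2; S2 reads c1=2 → after 1×micro: -1 ⇒ (c0=-2, c1=2, c2=-1)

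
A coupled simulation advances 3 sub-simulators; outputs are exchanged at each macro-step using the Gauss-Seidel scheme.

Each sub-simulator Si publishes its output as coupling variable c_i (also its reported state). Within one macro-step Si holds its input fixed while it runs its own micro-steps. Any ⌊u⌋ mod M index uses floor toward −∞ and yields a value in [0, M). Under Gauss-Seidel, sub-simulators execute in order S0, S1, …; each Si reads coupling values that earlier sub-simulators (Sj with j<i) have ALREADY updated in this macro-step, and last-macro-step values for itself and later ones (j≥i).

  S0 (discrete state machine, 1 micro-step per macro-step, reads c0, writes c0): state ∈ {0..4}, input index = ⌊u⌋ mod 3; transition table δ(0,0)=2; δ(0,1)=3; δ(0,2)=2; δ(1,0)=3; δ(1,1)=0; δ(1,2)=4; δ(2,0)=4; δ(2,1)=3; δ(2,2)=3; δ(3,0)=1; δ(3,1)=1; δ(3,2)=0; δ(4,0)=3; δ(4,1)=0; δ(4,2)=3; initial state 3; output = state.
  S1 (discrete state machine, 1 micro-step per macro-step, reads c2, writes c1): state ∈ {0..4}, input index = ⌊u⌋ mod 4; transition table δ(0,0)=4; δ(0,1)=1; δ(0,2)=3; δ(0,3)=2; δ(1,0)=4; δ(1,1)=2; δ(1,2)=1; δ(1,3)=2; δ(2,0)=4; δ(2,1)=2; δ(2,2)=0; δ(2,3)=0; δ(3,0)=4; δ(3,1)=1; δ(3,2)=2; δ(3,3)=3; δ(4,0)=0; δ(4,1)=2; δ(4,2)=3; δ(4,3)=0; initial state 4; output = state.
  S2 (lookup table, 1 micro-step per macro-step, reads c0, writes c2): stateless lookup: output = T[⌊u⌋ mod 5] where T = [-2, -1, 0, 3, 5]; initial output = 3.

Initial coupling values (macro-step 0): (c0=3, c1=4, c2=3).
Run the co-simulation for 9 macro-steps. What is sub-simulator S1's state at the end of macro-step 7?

macro 1: S0 reads c0=3 → after 1×micro: 1; S1 reads c2=3 → after 1×micro: 0; S2 reads c0=1 → after 1×micro: -1 ⇒ (c0=1, c1=0, c2=-1)
macro 2: S0 reads c0=1 → after 1×micro: 0; S1 reads c2=-1 → after 1×micro: 2; S2 reads c0=0 → after 1×micro: -2 ⇒ (c0=0, c1=2, c2=-2)
macro 3: S0 reads c0=0 → after 1×micro: 2; S1 reads c2=-2 → after 1×micro: 0; S2 reads c0=2 → after 1×micro: 0 ⇒ (c0=2, c1=0, c2=0)
macro 4: S0 reads c0=2 → after 1×micro: 3; S1 reads c2=0 → after 1×micro: 4; S2 reads c0=3 → after 1×micro: 3 ⇒ (c0=3, c1=4, c2=3)
macro 5: S0 reads c0=3 → after 1×micro: 1; S1 reads c2=3 → after 1×micro: 0; S2 reads c0=1 → after 1×micro: -1 ⇒ (c0=1, c1=0, c2=-1)
macro 6: S0 reads c0=1 → after 1×micro: 0; S1 reads c2=-1 → after 1×micro: 2; S2 reads c0=0 → after 1×micro: -2 ⇒ (c0=0, c1=2, c2=-2)
macro 7: S0 reads c0=0 → after 1×micro: 2; S1 reads c2=-2 → after 1×micro: 0; S2 reads c0=2 → after 1×micro: 0 ⇒ (c0=2, c1=0, c2=0)
macro 8: S0 reads c0=2 → after 1×micro: 3; S1 reads c2=0 → after 1×micro: 4; S2 reads c0=3 → after 1×micro: 3 ⇒ (c0=3, c1=4, c2=3)
macro 9: S0 reads c0=3 → after 1×micro: 1; S1 reads c2=3 → after 1×micro: 0; S2 reads c0=1 → after 1×micro: -1 ⇒ (c0=1, c1=0, c2=-1)

S1 state at macro-step 7 = 0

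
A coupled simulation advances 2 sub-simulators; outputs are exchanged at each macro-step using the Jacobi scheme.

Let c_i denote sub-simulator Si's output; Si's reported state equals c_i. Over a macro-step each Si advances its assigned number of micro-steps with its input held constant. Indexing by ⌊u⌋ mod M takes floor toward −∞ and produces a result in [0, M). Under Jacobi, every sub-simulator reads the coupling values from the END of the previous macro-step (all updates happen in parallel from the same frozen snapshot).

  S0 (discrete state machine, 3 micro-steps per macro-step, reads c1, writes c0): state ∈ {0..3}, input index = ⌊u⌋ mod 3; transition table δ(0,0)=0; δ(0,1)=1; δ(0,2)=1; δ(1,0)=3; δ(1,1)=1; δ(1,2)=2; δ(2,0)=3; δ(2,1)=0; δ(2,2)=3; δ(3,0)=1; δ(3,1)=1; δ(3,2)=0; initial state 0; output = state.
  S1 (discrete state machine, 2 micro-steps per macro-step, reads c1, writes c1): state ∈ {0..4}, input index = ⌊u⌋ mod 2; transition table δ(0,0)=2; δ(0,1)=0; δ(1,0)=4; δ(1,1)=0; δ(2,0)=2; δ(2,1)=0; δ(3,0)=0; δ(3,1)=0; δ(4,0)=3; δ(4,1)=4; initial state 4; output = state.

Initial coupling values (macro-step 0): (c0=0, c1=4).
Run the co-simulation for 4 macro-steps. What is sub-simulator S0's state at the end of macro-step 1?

macro 1: S0 reads c1=4 → after 3×micro: 1; S1 reads c1=4 → after 2×micro: 0 ⇒ (c0=1, c1=0)
macro 2: S0 reads c1=0 → after 3×micro: 3; S1 reads c1=0 → after 2×micro: 2 ⇒ (c0=3, c1=2)
macro 3: S0 reads c1=2 → after 3×micro: 2; S1 reads c1=2 → after 2×micro: 2 ⇒ (c0=2, c1=2)
macro 4: S0 reads c1=2 → after 3×micro: 1; S1 reads c1=2 → after 2×micro: 2 ⇒ (c0=1, c1=2)

S0 state at macro-step 1 = 1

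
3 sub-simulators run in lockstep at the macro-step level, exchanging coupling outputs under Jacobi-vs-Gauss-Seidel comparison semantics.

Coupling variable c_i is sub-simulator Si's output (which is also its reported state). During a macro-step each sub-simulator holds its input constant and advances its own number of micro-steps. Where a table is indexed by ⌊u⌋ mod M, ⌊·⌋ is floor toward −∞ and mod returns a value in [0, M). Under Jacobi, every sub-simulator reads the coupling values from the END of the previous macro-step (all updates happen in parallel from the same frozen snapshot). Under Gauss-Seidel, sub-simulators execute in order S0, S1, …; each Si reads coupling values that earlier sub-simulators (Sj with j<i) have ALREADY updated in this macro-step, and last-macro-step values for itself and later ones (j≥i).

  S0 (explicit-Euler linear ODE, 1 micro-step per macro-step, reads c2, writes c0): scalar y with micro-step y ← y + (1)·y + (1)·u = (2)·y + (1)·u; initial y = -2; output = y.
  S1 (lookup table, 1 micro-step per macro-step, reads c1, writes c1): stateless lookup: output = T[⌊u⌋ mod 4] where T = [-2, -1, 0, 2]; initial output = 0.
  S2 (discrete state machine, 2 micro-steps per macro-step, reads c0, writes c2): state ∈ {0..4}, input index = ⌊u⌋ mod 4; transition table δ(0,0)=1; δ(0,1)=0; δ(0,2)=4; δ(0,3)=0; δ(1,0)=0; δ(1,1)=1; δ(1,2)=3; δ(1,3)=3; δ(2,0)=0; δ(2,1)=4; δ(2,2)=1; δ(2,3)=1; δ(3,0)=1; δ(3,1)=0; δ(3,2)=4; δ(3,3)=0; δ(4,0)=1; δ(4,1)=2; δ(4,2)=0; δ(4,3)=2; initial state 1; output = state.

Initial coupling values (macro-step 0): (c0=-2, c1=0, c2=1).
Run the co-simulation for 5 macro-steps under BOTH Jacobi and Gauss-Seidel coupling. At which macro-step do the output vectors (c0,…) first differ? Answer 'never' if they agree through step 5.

first divergence at macro-step: 1

[Jacobi] macro 1: S0 reads c2=1 → after 1×micro: -3; S1 reads c1=0 → after 1×micro: -2; S2 reads c0=-2 → after 2×micro: 4 ⇒ (c0=-3, c1=-2, c2=4)
[Jacobi] macro 2: S0 reads c2=4 → after 1×micro: -2; S1 reads c1=-2 → after 1×micro: 0; S2 reads c0=-3 → after 2×micro: 4 ⇒ (c0=-2, c1=0, c2=4)
[Jacobi] macro 3: S0 reads c2=4 → after 1×micro: 0; S1 reads c1=0 → after 1×micro: -2; S2 reads c0=-2 → after 2×micro: 4 ⇒ (c0=0, c1=-2, c2=4)
[Jacobi] macro 4: S0 reads c2=4 → after 1×micro: 4; S1 reads c1=-2 → after 1×micro: 0; S2 reads c0=0 → after 2×micro: 0 ⇒ (c0=4, c1=0, c2=0)
[Jacobi] macro 5: S0 reads c2=0 → after 1×micro: 8; S1 reads c1=0 → after 1×micro: -2; S2 reads c0=4 → after 2×micro: 0 ⇒ (c0=8, c1=-2, c2=0)
[Gauss-Seidel] macro 1: S0 reads c2=1 → after 1×micro: -3; S1 reads c1=0 → after 1×micro: -2; S2 reads c0=-3 → after 2×micro: 1 ⇒ (c0=-3, c1=-2, c2=1)
[Gauss-Seidel] macro 2: S0 reads c2=1 → after 1×micro: -5; S1 reads c1=-2 → after 1×micro: 0; S2 reads c0=-5 → after 2×micro: 0 ⇒ (c0=-5, c1=0, c2=0)
[Gauss-Seidel] macro 3: S0 reads c2=0 → after 1×micro: -10; S1 reads c1=0 → after 1×micro: -2; S2 reads c0=-10 → after 2×micro: 0 ⇒ (c0=-10, c1=-2, c2=0)
[Gauss-Seidel] macro 4: S0 reads c2=0 → after 1×micro: -20; S1 reads c1=-2 → after 1×micro: 0; S2 reads c0=-20 → after 2×micro: 0 ⇒ (c0=-20, c1=0, c2=0)
[Gauss-Seidel] macro 5: S0 reads c2=0 → after 1×micro: -40; S1 reads c1=0 → after 1×micro: -2; S2 reads c0=-40 → after 2×micro: 0 ⇒ (c0=-40, c1=-2, c2=0)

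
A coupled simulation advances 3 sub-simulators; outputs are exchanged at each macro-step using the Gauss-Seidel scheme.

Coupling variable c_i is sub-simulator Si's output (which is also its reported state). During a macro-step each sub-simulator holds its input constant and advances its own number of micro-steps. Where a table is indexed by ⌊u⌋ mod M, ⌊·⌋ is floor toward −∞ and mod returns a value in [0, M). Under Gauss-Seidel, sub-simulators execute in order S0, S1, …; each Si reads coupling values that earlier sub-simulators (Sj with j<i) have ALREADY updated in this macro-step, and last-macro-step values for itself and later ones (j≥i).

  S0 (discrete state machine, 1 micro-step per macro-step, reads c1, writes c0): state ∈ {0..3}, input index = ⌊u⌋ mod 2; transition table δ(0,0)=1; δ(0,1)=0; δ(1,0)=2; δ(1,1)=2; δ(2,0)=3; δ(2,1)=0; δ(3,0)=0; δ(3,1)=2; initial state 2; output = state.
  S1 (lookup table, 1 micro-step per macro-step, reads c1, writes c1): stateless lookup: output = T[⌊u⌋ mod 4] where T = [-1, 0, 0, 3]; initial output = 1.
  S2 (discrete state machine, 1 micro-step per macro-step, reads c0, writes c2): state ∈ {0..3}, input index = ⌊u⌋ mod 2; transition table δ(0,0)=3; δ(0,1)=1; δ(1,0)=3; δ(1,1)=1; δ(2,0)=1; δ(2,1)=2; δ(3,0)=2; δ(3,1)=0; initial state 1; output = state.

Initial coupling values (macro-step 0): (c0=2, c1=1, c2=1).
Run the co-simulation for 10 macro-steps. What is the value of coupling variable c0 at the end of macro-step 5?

c0 at macro-step 5 = 0

macro 1: S0 reads c1=1 → after 1×micro: 0; S1 reads c1=1 → after 1×micro: 0; S2 reads c0=0 → after 1×micro: 3 ⇒ (c0=0, c1=0, c2=3)
macro 2: S0 reads c1=0 → after 1×micro: 1; S1 reads c1=0 → after 1×micro: -1; S2 reads c0=1 → after 1×micro: 0 ⇒ (c0=1, c1=-1, c2=0)
macro 3: S0 reads c1=-1 → after 1×micro: 2; S1 reads c1=-1 → after 1×micro: 3; S2 reads c0=2 → after 1×micro: 3 ⇒ (c0=2, c1=3, c2=3)
macro 4: S0 reads c1=3 → after 1×micro: 0; S1 reads c1=3 → after 1×micro: 3; S2 reads c0=0 → after 1×micro: 2 ⇒ (c0=0, c1=3, c2=2)
macro 5: S0 reads c1=3 → after 1×micro: 0; S1 reads c1=3 → after 1×micro: 3; S2 reads c0=0 → after 1×micro: 1 ⇒ (c0=0, c1=3, c2=1)
macro 6: S0 reads c1=3 → after 1×micro: 0; S1 reads c1=3 → after 1×micro: 3; S2 reads c0=0 → after 1×micro: 3 ⇒ (c0=0, c1=3, c2=3)
macro 7: S0 reads c1=3 → after 1×micro: 0; S1 reads c1=3 → after 1×micro: 3; S2 reads c0=0 → after 1×micro: 2 ⇒ (c0=0, c1=3, c2=2)
macro 8: S0 reads c1=3 → after 1×micro: 0; S1 reads c1=3 → after 1×micro: 3; S2 reads c0=0 → after 1×micro: 1 ⇒ (c0=0, c1=3, c2=1)
macro 9: S0 reads c1=3 → after 1×micro: 0; S1 reads c1=3 → after 1×micro: 3; S2 reads c0=0 → after 1×micro: 3 ⇒ (c0=0, c1=3, c2=3)
macro 10: S0 reads c1=3 → after 1×micro: 0; S1 reads c1=3 → after 1×micro: 3; S2 reads c0=0 → after 1×micro: 2 ⇒ (c0=0, c1=3, c2=2)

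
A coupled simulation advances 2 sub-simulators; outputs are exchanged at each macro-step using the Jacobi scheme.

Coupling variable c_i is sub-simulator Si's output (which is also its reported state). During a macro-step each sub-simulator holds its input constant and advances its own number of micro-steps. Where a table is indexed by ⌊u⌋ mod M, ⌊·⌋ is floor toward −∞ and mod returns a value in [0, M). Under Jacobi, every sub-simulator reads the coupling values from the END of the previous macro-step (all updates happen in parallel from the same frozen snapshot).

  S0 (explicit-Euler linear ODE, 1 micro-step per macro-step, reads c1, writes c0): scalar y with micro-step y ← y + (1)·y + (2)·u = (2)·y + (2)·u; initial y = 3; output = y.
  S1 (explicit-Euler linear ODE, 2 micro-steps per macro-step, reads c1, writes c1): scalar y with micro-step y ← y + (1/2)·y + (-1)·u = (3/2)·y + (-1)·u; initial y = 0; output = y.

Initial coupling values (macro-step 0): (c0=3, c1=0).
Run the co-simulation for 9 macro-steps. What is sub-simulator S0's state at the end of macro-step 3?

S0 state at macro-step 3 = 24

macro 1: S0 reads c1=0 → after 1×micro: 6; S1 reads c1=0 → after 2×micro: 0 ⇒ (c0=6, c1=0)
macro 2: S0 reads c1=0 → after 1×micro: 12; S1 reads c1=0 → after 2×micro: 0 ⇒ (c0=12, c1=0)
macro 3: S0 reads c1=0 → after 1×micro: 24; S1 reads c1=0 → after 2×micro: 0 ⇒ (c0=24, c1=0)
macro 4: S0 reads c1=0 → after 1×micro: 48; S1 reads c1=0 → after 2×micro: 0 ⇒ (c0=48, c1=0)
macro 5: S0 reads c1=0 → after 1×micro: 96; S1 reads c1=0 → after 2×micro: 0 ⇒ (c0=96, c1=0)
macro 6: S0 reads c1=0 → after 1×micro: 192; S1 reads c1=0 → after 2×micro: 0 ⇒ (c0=192, c1=0)
macro 7: S0 reads c1=0 → after 1×micro: 384; S1 reads c1=0 → after 2×micro: 0 ⇒ (c0=384, c1=0)
macro 8: S0 reads c1=0 → after 1×micro: 768; S1 reads c1=0 → after 2×micro: 0 ⇒ (c0=768, c1=0)
macro 9: S0 reads c1=0 → after 1×micro: 1536; S1 reads c1=0 → after 2×micro: 0 ⇒ (c0=1536, c1=0)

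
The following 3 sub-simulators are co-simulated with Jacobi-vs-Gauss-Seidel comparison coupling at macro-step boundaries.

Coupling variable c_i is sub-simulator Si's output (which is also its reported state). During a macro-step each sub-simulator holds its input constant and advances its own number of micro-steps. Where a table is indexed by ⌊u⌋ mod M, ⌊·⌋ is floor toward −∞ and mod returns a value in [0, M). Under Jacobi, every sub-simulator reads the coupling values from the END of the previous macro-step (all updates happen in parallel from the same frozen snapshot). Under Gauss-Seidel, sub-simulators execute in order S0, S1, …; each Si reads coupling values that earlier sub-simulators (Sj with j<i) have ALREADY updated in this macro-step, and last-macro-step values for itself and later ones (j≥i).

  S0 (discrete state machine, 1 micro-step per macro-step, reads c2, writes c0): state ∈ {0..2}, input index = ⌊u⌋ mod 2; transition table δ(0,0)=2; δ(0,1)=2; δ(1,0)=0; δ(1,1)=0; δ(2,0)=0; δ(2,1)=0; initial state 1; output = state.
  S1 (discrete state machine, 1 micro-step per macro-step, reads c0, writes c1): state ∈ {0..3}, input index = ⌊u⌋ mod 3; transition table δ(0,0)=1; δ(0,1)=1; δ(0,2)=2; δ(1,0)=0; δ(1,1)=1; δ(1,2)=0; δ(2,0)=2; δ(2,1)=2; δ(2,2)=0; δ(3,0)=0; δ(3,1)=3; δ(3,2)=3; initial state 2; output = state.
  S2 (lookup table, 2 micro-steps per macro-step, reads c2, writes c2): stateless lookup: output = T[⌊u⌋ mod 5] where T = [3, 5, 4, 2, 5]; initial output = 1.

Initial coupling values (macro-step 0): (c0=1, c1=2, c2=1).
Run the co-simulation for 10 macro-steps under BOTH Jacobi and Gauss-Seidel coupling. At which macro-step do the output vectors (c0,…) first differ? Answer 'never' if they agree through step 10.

[Jacobi] macro 1: S0 reads c2=1 → after 1×micro: 0; S1 reads c0=1 → after 1×micro: 2; S2 reads c2=1 → after 2×micro: 5 ⇒ (c0=0, c1=2, c2=5)
[Jacobi] macro 2: S0 reads c2=5 → after 1×micro: 2; S1 reads c0=0 → after 1×micro: 2; S2 reads c2=5 → after 2×micro: 3 ⇒ (c0=2, c1=2, c2=3)
[Jacobi] macro 3: S0 reads c2=3 → after 1×micro: 0; S1 reads c0=2 → after 1×micro: 0; S2 reads c2=3 → after 2×micro: 2 ⇒ (c0=0, c1=0, c2=2)
[Jacobi] macro 4: S0 reads c2=2 → after 1×micro: 2; S1 reads c0=0 → after 1×micro: 1; S2 reads c2=2 → after 2×micro: 4 ⇒ (c0=2, c1=1, c2=4)
[Jacobi] macro 5: S0 reads c2=4 → after 1×micro: 0; S1 reads c0=2 → after 1×micro: 0; S2 reads c2=4 → after 2×micro: 5 ⇒ (c0=0, c1=0, c2=5)
[Jacobi] macro 6: S0 reads c2=5 → after 1×micro: 2; S1 reads c0=0 → after 1×micro: 1; S2 reads c2=5 → after 2×micro: 3 ⇒ (c0=2, c1=1, c2=3)
[Jacobi] macro 7: S0 reads c2=3 → after 1×micro: 0; S1 reads c0=2 → after 1×micro: 0; S2 reads c2=3 → after 2×micro: 2 ⇒ (c0=0, c1=0, c2=2)
[Jacobi] macro 8: S0 reads c2=2 → after 1×micro: 2; S1 reads c0=0 → after 1×micro: 1; S2 reads c2=2 → after 2×micro: 4 ⇒ (c0=2, c1=1, c2=4)
[Jacobi] macro 9: S0 reads c2=4 → after 1×micro: 0; S1 reads c0=2 → after 1×micro: 0; S2 reads c2=4 → after 2×micro: 5 ⇒ (c0=0, c1=0, c2=5)
[Jacobi] macro 10: S0 reads c2=5 → after 1×micro: 2; S1 reads c0=0 → after 1×micro: 1; S2 reads c2=5 → after 2×micro: 3 ⇒ (c0=2, c1=1, c2=3)
[Gauss-Seidel] macro 1: S0 reads c2=1 → after 1×micro: 0; S1 reads c0=0 → after 1×micro: 2; S2 reads c2=1 → after 2×micro: 5 ⇒ (c0=0, c1=2, c2=5)
[Gauss-Seidel] macro 2: S0 reads c2=5 → after 1×micro: 2; S1 reads c0=2 → after 1×micro: 0; S2 reads c2=5 → after 2×micro: 3 ⇒ (c0=2, c1=0, c2=3)
[Gauss-Seidel] macro 3: S0 reads c2=3 → after 1×micro: 0; S1 reads c0=0 → after 1×micro: 1; S2 reads c2=3 → after 2×micro: 2 ⇒ (c0=0, c1=1, c2=2)
[Gauss-Seidel] macro 4: S0 reads c2=2 → after 1×micro: 2; S1 reads c0=2 → after 1×micro: 0; S2 reads c2=2 → after 2×micro: 4 ⇒ (c0=2, c1=0, c2=4)
[Gauss-Seidel] macro 5: S0 reads c2=4 → after 1×micro: 0; S1 reads c0=0 → after 1×micro: 1; S2 reads c2=4 → after 2×micro: 5 ⇒ (c0=0, c1=1, c2=5)
[Gauss-Seidel] macro 6: S0 reads c2=5 → after 1×micro: 2; S1 reads c0=2 → after 1×micro: 0; S2 reads c2=5 → after 2×micro: 3 ⇒ (c0=2, c1=0, c2=3)
[Gauss-Seidel] macro 7: S0 reads c2=3 → after 1×micro: 0; S1 reads c0=0 → after 1×micro: 1; S2 reads c2=3 → after 2×micro: 2 ⇒ (c0=0, c1=1, c2=2)
[Gauss-Seidel] macro 8: S0 reads c2=2 → after 1×micro: 2; S1 reads c0=2 → after 1×micro: 0; S2 reads c2=2 → after 2×micro: 4 ⇒ (c0=2, c1=0, c2=4)
[Gauss-Seidel] macro 9: S0 reads c2=4 → after 1×micro: 0; S1 reads c0=0 → after 1×micro: 1; S2 reads c2=4 → after 2×micro: 5 ⇒ (c0=0, c1=1, c2=5)
[Gauss-Seidel] macro 10: S0 reads c2=5 → after 1×micro: 2; S1 reads c0=2 → after 1×micro: 0; S2 reads c2=5 → after 2×micro: 3 ⇒ (c0=2, c1=0, c2=3)

first divergence at macro-step: 2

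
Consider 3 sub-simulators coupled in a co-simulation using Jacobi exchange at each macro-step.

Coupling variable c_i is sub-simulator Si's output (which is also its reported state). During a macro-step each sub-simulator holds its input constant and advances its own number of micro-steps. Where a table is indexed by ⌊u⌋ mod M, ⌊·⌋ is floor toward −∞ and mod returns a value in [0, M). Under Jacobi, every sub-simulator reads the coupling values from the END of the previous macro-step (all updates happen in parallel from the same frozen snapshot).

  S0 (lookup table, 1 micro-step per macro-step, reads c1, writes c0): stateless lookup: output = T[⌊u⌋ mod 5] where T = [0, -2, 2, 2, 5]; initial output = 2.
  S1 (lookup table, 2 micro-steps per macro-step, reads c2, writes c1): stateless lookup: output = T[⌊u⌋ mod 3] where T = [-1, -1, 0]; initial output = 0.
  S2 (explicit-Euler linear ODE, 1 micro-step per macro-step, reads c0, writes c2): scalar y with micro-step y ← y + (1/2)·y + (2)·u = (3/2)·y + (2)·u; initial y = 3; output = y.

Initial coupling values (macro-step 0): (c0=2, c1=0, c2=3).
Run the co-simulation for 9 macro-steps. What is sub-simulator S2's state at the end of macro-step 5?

S2 state at macro-step 5 = 2417/32

macro 1: S0 reads c1=0 → after 1×micro: 0; S1 reads c2=3 → after 2×micro: -1; S2 reads c0=2 → after 1×micro: 17/2 ⇒ (c0=0, c1=-1, c2=17/2)
macro 2: S0 reads c1=-1 → after 1×micro: 5; S1 reads c2=17/2 → after 2×micro: 0; S2 reads c0=0 → after 1×micro: 51/4 ⇒ (c0=5, c1=0, c2=51/4)
macro 3: S0 reads c1=0 → after 1×micro: 0; S1 reads c2=51/4 → after 2×micro: -1; S2 reads c0=5 → after 1×micro: 233/8 ⇒ (c0=0, c1=-1, c2=233/8)
macro 4: S0 reads c1=-1 → after 1×micro: 5; S1 reads c2=233/8 → after 2×micro: 0; S2 reads c0=0 → after 1×micro: 699/16 ⇒ (c0=5, c1=0, c2=699/16)
macro 5: S0 reads c1=0 → after 1×micro: 0; S1 reads c2=699/16 → after 2×micro: -1; S2 reads c0=5 → after 1×micro: 2417/32 ⇒ (c0=0, c1=-1, c2=2417/32)
macro 6: S0 reads c1=-1 → after 1×micro: 5; S1 reads c2=2417/32 → after 2×micro: -1; S2 reads c0=0 → after 1×micro: 7251/64 ⇒ (c0=5, c1=-1, c2=7251/64)
macro 7: S0 reads c1=-1 → after 1×micro: 5; S1 reads c2=7251/64 → after 2×micro: 0; S2 reads c0=5 → after 1×micro: 23033/128 ⇒ (c0=5, c1=0, c2=23033/128)
macro 8: S0 reads c1=0 → after 1×micro: 0; S1 reads c2=23033/128 → after 2×micro: 0; S2 reads c0=5 → after 1×micro: 71659/256 ⇒ (c0=0, c1=0, c2=71659/256)
macro 9: S0 reads c1=0 → after 1×micro: 0; S1 reads c2=71659/256 → after 2×micro: -1; S2 reads c0=0 → after 1×micro: 214977/512 ⇒ (c0=0, c1=-1, c2=214977/512)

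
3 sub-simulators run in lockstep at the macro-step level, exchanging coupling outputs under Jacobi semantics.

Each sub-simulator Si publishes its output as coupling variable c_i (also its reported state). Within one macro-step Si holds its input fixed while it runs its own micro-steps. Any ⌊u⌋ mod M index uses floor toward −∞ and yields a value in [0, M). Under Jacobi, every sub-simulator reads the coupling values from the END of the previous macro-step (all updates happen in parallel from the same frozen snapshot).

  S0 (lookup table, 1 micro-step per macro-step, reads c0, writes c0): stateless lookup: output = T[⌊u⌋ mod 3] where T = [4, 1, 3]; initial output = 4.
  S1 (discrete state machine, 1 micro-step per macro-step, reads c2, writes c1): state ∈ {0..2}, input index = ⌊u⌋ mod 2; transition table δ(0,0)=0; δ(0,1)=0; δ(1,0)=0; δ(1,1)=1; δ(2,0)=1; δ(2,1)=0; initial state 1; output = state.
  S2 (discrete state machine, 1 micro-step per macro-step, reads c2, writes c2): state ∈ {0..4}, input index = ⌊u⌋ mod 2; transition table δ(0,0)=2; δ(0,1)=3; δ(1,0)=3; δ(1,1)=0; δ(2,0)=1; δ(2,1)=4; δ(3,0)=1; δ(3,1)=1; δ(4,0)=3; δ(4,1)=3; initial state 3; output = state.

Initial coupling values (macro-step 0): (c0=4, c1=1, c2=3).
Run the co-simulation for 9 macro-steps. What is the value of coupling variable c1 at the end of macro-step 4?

macro 1: S0 reads c0=4 → after 1×micro: 1; S1 reads c2=3 → after 1×micro: 1; S2 reads c2=3 → after 1×micro: 1 ⇒ (c0=1, c1=1, c2=1)
macro 2: S0 reads c0=1 → after 1×micro: 1; S1 reads c2=1 → after 1×micro: 1; S2 reads c2=1 → after 1×micro: 0 ⇒ (c0=1, c1=1, c2=0)
macro 3: S0 reads c0=1 → after 1×micro: 1; S1 reads c2=0 → after 1×micro: 0; S2 reads c2=0 → after 1×micro: 2 ⇒ (c0=1, c1=0, c2=2)
macro 4: S0 reads c0=1 → after 1×micro: 1; S1 reads c2=2 → after 1×micro: 0; S2 reads c2=2 → after 1×micro: 1 ⇒ (c0=1, c1=0, c2=1)
macro 5: S0 reads c0=1 → after 1×micro: 1; S1 reads c2=1 → after 1×micro: 0; S2 reads c2=1 → after 1×micro: 0 ⇒ (c0=1, c1=0, c2=0)
macro 6: S0 reads c0=1 → after 1×micro: 1; S1 reads c2=0 → after 1×micro: 0; S2 reads c2=0 → after 1×micro: 2 ⇒ (c0=1, c1=0, c2=2)
macro 7: S0 reads c0=1 → after 1×micro: 1; S1 reads c2=2 → after 1×micro: 0; S2 reads c2=2 → after 1×micro: 1 ⇒ (c0=1, c1=0, c2=1)
macro 8: S0 reads c0=1 → after 1×micro: 1; S1 reads c2=1 → after 1×micro: 0; S2 reads c2=1 → after 1×micro: 0 ⇒ (c0=1, c1=0, c2=0)
macro 9: S0 reads c0=1 → after 1×micro: 1; S1 reads c2=0 → after 1×micro: 0; S2 reads c2=0 → after 1×micro: 2 ⇒ (c0=1, c1=0, c2=2)

c1 at macro-step 4 = 0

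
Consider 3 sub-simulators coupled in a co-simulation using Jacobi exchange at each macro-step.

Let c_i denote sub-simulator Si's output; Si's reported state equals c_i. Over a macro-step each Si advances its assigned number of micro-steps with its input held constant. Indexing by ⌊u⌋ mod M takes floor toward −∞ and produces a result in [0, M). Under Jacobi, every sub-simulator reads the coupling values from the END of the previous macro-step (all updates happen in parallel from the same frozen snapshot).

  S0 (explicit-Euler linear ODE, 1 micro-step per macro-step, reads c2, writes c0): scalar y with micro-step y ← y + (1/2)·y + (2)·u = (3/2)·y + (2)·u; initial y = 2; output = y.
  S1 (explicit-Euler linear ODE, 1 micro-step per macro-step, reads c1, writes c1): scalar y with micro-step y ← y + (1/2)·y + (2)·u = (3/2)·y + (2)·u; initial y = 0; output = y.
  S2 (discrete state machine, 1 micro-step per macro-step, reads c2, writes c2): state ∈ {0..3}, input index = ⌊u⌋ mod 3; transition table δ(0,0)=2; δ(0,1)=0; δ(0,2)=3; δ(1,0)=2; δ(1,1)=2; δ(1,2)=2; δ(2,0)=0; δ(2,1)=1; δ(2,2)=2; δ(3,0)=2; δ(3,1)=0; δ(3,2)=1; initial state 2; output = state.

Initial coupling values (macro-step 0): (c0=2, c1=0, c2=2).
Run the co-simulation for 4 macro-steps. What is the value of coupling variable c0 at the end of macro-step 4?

macro 1: S0 reads c2=2 → after 1×micro: 7; S1 reads c1=0 → after 1×micro: 0; S2 reads c2=2 → after 1×micro: 2 ⇒ (c0=7, c1=0, c2=2)
macro 2: S0 reads c2=2 → after 1×micro: 29/2; S1 reads c1=0 → after 1×micro: 0; S2 reads c2=2 → after 1×micro: 2 ⇒ (c0=29/2, c1=0, c2=2)
macro 3: S0 reads c2=2 → after 1×micro: 103/4; S1 reads c1=0 → after 1×micro: 0; S2 reads c2=2 → after 1×micro: 2 ⇒ (c0=103/4, c1=0, c2=2)
macro 4: S0 reads c2=2 → after 1×micro: 341/8; S1 reads c1=0 → after 1×micro: 0; S2 reads c2=2 → after 1×micro: 2 ⇒ (c0=341/8, c1=0, c2=2)

c0 at macro-step 4 = 341/8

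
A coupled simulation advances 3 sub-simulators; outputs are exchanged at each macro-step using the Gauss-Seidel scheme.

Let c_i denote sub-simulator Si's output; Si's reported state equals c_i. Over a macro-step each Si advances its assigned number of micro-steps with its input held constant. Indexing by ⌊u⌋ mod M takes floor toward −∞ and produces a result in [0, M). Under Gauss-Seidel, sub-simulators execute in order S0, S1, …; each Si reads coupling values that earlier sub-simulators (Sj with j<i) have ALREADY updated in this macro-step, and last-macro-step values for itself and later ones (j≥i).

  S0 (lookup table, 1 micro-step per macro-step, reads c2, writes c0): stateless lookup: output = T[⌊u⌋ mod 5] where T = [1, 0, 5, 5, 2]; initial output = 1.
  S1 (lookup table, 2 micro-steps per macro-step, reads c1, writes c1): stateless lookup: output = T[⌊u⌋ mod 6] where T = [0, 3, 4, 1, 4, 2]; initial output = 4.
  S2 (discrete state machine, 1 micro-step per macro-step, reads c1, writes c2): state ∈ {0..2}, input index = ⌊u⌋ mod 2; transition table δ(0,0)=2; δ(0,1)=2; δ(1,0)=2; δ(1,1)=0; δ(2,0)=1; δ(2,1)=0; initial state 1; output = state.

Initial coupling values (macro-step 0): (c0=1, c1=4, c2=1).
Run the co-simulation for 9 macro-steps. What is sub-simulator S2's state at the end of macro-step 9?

macro 1: S0 reads c2=1 → after 1×micro: 0; S1 reads c1=4 → after 2×micro: 4; S2 reads c1=4 → after 1×micro: 2 ⇒ (c0=0, c1=4, c2=2)
macro 2: S0 reads c2=2 → after 1×micro: 5; S1 reads c1=4 → after 2×micro: 4; S2 reads c1=4 → after 1×micro: 1 ⇒ (c0=5, c1=4, c2=1)
macro 3: S0 reads c2=1 → after 1×micro: 0; S1 reads c1=4 → after 2×micro: 4; S2 reads c1=4 → after 1×micro: 2 ⇒ (c0=0, c1=4, c2=2)
macro 4: S0 reads c2=2 → after 1×micro: 5; S1 reads c1=4 → after 2×micro: 4; S2 reads c1=4 → after 1×micro: 1 ⇒ (c0=5, c1=4, c2=1)
macro 5: S0 reads c2=1 → after 1×micro: 0; S1 reads c1=4 → after 2×micro: 4; S2 reads c1=4 → after 1×micro: 2 ⇒ (c0=0, c1=4, c2=2)
macro 6: S0 reads c2=2 → after 1×micro: 5; S1 reads c1=4 → after 2×micro: 4; S2 reads c1=4 → after 1×micro: 1 ⇒ (c0=5, c1=4, c2=1)
macro 7: S0 reads c2=1 → after 1×micro: 0; S1 reads c1=4 → after 2×micro: 4; S2 reads c1=4 → after 1×micro: 2 ⇒ (c0=0, c1=4, c2=2)
macro 8: S0 reads c2=2 → after 1×micro: 5; S1 reads c1=4 → after 2×micro: 4; S2 reads c1=4 → after 1×micro: 1 ⇒ (c0=5, c1=4, c2=1)
macro 9: S0 reads c2=1 → after 1×micro: 0; S1 reads c1=4 → after 2×micro: 4; S2 reads c1=4 → after 1×micro: 2 ⇒ (c0=0, c1=4, c2=2)

S2 state at macro-step 9 = 2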